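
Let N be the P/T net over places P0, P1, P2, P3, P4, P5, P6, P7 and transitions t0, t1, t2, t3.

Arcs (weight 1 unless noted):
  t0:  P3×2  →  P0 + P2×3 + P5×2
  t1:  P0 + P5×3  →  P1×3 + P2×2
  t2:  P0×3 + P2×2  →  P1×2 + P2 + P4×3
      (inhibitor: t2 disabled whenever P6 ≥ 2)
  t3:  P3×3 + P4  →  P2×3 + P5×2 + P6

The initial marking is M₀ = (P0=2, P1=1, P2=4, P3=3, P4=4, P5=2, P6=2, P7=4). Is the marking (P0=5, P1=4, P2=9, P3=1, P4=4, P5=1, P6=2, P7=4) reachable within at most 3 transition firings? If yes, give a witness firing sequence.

depth 0: 1 marking
depth 1: 3 markings reached so far
depth 2: 5 markings reached so far
depth 3: 5 markings reached so far
(frontier empty at depth 3; search complete)
target is not among the 5 markings reachable within 3 steps

NO — not reachable within 3 firings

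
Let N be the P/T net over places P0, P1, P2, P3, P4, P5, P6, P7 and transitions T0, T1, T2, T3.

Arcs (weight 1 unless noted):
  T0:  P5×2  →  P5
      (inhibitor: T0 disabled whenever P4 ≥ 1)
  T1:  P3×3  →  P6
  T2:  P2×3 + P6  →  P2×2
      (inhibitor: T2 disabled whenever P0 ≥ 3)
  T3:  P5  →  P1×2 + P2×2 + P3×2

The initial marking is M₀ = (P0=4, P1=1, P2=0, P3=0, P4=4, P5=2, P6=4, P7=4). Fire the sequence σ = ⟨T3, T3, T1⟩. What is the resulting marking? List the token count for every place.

step 1: fire T3:  (P0=4, P1=1, P2=0, P3=0, P4=4, P5=2, P6=4, P7=4) → (P0=4, P1=3, P2=2, P3=2, P4=4, P5=1, P6=4, P7=4)
step 2: fire T3:  (P0=4, P1=3, P2=2, P3=2, P4=4, P5=1, P6=4, P7=4) → (P0=4, P1=5, P2=4, P3=4, P4=4, P5=0, P6=4, P7=4)
step 3: fire T1:  (P0=4, P1=5, P2=4, P3=4, P4=4, P5=0, P6=4, P7=4) → (P0=4, P1=5, P2=4, P3=1, P4=4, P5=0, P6=5, P7=4)

(P0=4, P1=5, P2=4, P3=1, P4=4, P5=0, P6=5, P7=4)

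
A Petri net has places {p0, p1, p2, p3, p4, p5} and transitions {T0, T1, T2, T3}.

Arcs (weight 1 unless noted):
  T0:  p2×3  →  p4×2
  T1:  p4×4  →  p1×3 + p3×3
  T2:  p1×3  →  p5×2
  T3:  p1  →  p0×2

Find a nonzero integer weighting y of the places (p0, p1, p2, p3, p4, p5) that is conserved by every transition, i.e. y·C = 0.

y = (p0:0, p1:0, p2:2, p3:4, p4:3, p5:0)

Incidence matrix C (rows=places, cols=transitions):
       T0   T1   T2   T3
   p0   0    0    0    2
   p1   0    3   -3   -1
   p2  -3    0    0    0
   p3   0    3    0    0
   p4   2   -4    0    0
   p5   0    0    2    0

Candidate y = [0, 0, 2, 4, 3, 0]; check y·C column-wise:
  col T0: 2·-3 + 4·0 + 3·2 = 0
  col T1: 0·3 + 2·0 + 4·3 + 3·-4 = 0
  col T2: 0·-3 + 2·0 + 4·0 + 3·0 + 0·2 = 0
  col T3: 0·2 + 0·-1 + 2·0 + 4·0 + 3·0 = 0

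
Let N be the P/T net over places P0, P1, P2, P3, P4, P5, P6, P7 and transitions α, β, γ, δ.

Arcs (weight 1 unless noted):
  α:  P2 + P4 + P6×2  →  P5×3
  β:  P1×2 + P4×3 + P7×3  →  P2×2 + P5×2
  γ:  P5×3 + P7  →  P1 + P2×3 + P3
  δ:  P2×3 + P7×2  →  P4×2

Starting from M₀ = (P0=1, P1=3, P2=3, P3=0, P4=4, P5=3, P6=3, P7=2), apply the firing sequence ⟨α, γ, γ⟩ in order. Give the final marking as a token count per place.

step 1: fire α:  (P0=1, P1=3, P2=3, P3=0, P4=4, P5=3, P6=3, P7=2) → (P0=1, P1=3, P2=2, P3=0, P4=3, P5=6, P6=1, P7=2)
step 2: fire γ:  (P0=1, P1=3, P2=2, P3=0, P4=3, P5=6, P6=1, P7=2) → (P0=1, P1=4, P2=5, P3=1, P4=3, P5=3, P6=1, P7=1)
step 3: fire γ:  (P0=1, P1=4, P2=5, P3=1, P4=3, P5=3, P6=1, P7=1) → (P0=1, P1=5, P2=8, P3=2, P4=3, P5=0, P6=1, P7=0)

(P0=1, P1=5, P2=8, P3=2, P4=3, P5=0, P6=1, P7=0)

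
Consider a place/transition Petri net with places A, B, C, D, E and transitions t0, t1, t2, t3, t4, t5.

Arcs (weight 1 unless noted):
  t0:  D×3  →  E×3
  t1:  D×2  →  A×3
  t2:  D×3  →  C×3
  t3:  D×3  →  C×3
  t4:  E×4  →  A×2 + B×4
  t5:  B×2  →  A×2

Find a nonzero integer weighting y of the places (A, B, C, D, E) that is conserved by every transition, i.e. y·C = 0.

y = (A:2, B:2, C:3, D:3, E:3)

Incidence matrix C (rows=places, cols=transitions):
       t0   t1   t2   t3   t4   t5
    A   0    3    0    0    2    2
    B   0    0    0    0    4   -2
    C   0    0    3    3    0    0
    D  -3   -2   -3   -3    0    0
    E   3    0    0    0   -4    0

Candidate y = [2, 2, 3, 3, 3]; check y·C column-wise:
  col t0: 2·0 + 2·0 + 3·0 + 3·-3 + 3·3 = 0
  col t1: 2·3 + 2·0 + 3·0 + 3·-2 + 3·0 = 0
  col t2: 2·0 + 2·0 + 3·3 + 3·-3 + 3·0 = 0
  col t3: 2·0 + 2·0 + 3·3 + 3·-3 + 3·0 = 0
  col t4: 2·2 + 2·4 + 3·0 + 3·0 + 3·-4 = 0
  col t5: 2·2 + 2·-2 + 3·0 + 3·0 + 3·0 = 0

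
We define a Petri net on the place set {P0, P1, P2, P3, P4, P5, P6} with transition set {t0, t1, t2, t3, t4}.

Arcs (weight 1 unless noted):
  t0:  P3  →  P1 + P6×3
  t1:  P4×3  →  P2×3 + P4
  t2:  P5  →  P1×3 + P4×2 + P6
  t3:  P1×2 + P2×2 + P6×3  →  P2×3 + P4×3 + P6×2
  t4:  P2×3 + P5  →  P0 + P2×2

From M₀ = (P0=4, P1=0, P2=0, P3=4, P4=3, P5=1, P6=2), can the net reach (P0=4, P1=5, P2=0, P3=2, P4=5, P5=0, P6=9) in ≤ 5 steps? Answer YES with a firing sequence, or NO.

YES — reachable via ⟨t0, t0, t2⟩ (3 firings)

step 1: fire t0:  (P0=4, P1=0, P2=0, P3=4, P4=3, P5=1, P6=2) → (P0=4, P1=1, P2=0, P3=3, P4=3, P5=1, P6=5)
step 2: fire t0:  (P0=4, P1=1, P2=0, P3=3, P4=3, P5=1, P6=5) → (P0=4, P1=2, P2=0, P3=2, P4=3, P5=1, P6=8)
step 3: fire t2:  (P0=4, P1=2, P2=0, P3=2, P4=3, P5=1, P6=8) → (P0=4, P1=5, P2=0, P3=2, P4=5, P5=0, P6=9)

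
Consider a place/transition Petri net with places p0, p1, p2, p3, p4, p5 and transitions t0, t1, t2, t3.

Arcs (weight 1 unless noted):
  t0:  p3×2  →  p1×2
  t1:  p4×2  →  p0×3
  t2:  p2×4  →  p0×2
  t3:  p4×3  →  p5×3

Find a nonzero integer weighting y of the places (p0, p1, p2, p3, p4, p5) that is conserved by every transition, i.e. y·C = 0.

Incidence matrix C (rows=places, cols=transitions):
       t0   t1   t2   t3
   p0   0    3    2    0
   p1   2    0    0    0
   p2   0    0   -4    0
   p3  -2    0    0    0
   p4   0   -2    0   -3
   p5   0    0    0    3

Candidate y = [0, 1, 0, 1, 0, 0]; check y·C column-wise:
  col t0: 1·2 + 1·-2 = 0
  col t1: 0·3 + 1·0 + 1·0 + 0·-2 = 0
  col t2: 0·2 + 1·0 + 0·-4 + 1·0 = 0
  col t3: 1·0 + 1·0 + 0·-3 + 0·3 = 0

y = (p0:0, p1:1, p2:0, p3:1, p4:0, p5:0)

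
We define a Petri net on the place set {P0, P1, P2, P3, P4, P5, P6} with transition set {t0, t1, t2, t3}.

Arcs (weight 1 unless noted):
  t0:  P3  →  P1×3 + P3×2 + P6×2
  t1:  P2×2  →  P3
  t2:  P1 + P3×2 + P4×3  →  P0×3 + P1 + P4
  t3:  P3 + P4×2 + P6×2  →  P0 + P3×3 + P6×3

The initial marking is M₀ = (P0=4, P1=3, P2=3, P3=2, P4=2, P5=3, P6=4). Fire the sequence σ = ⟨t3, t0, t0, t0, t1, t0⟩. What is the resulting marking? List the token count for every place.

(P0=5, P1=15, P2=1, P3=9, P4=0, P5=3, P6=13)

step 1: fire t3:  (P0=4, P1=3, P2=3, P3=2, P4=2, P5=3, P6=4) → (P0=5, P1=3, P2=3, P3=4, P4=0, P5=3, P6=5)
step 2: fire t0:  (P0=5, P1=3, P2=3, P3=4, P4=0, P5=3, P6=5) → (P0=5, P1=6, P2=3, P3=5, P4=0, P5=3, P6=7)
step 3: fire t0:  (P0=5, P1=6, P2=3, P3=5, P4=0, P5=3, P6=7) → (P0=5, P1=9, P2=3, P3=6, P4=0, P5=3, P6=9)
step 4: fire t0:  (P0=5, P1=9, P2=3, P3=6, P4=0, P5=3, P6=9) → (P0=5, P1=12, P2=3, P3=7, P4=0, P5=3, P6=11)
step 5: fire t1:  (P0=5, P1=12, P2=3, P3=7, P4=0, P5=3, P6=11) → (P0=5, P1=12, P2=1, P3=8, P4=0, P5=3, P6=11)
step 6: fire t0:  (P0=5, P1=12, P2=1, P3=8, P4=0, P5=3, P6=11) → (P0=5, P1=15, P2=1, P3=9, P4=0, P5=3, P6=13)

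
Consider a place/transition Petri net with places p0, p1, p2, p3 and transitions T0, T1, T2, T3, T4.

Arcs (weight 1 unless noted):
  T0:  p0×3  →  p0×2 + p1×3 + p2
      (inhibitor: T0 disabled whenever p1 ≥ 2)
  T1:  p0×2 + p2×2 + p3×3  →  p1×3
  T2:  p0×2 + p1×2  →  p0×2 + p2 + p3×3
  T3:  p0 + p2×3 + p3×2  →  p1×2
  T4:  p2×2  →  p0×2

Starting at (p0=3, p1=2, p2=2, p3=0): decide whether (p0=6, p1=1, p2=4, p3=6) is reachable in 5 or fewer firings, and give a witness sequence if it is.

depth 0: 1 marking
depth 1: 3 markings reached so far
depth 2: 7 markings reached so far
depth 3: 12 markings reached so far
depth 4: 17 markings reached so far
depth 5: 21 markings reached so far
target is not among the 21 markings reachable within 5 steps

NO — not reachable within 5 firings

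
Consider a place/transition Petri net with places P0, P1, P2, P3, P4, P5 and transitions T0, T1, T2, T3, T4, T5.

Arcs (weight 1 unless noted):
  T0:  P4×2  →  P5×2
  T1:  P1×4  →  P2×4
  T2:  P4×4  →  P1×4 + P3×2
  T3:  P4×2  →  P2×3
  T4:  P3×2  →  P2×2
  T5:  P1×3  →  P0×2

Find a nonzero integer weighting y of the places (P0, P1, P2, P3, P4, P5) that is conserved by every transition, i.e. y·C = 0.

Incidence matrix C (rows=places, cols=transitions):
       T0   T1   T2   T3   T4   T5
   P0   0    0    0    0    0    2
   P1   0   -4    4    0    0   -3
   P2   0    4    0    3    2    0
   P3   0    0    2    0   -2    0
   P4  -2    0   -4   -2    0    0
   P5   2    0    0    0    0    0

Candidate y = [3, 2, 2, 2, 3, 3]; check y·C column-wise:
  col T0: 3·0 + 2·0 + 2·0 + 2·0 + 3·-2 + 3·2 = 0
  col T1: 3·0 + 2·-4 + 2·4 + 2·0 + 3·0 + 3·0 = 0
  col T2: 3·0 + 2·4 + 2·0 + 2·2 + 3·-4 + 3·0 = 0
  col T3: 3·0 + 2·0 + 2·3 + 2·0 + 3·-2 + 3·0 = 0
  col T4: 3·0 + 2·0 + 2·2 + 2·-2 + 3·0 + 3·0 = 0
  col T5: 3·2 + 2·-3 + 2·0 + 2·0 + 3·0 + 3·0 = 0

y = (P0:3, P1:2, P2:2, P3:2, P4:3, P5:3)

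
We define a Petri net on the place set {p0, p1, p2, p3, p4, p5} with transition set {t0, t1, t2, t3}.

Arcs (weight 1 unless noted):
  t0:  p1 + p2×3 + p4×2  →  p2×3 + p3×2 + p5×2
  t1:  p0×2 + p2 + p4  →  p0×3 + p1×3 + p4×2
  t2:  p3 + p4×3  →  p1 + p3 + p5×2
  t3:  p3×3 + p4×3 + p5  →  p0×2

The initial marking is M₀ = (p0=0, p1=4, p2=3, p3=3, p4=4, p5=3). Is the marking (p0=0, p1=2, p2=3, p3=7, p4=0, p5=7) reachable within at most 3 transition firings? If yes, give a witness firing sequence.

step 1: fire t0:  (p0=0, p1=4, p2=3, p3=3, p4=4, p5=3) → (p0=0, p1=3, p2=3, p3=5, p4=2, p5=5)
step 2: fire t0:  (p0=0, p1=3, p2=3, p3=5, p4=2, p5=5) → (p0=0, p1=2, p2=3, p3=7, p4=0, p5=7)

YES — reachable via ⟨t0, t0⟩ (2 firings)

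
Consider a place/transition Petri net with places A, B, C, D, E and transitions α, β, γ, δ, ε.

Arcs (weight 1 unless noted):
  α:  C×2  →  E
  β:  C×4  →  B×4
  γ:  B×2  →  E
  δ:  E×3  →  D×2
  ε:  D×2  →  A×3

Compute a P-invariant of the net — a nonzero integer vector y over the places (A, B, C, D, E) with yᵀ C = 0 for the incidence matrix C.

y = (A:2, B:1, C:1, D:3, E:2)

Incidence matrix C (rows=places, cols=transitions):
        α    β    γ    δ    ε
    A   0    0    0    0    3
    B   0    4   -2    0    0
    C  -2   -4    0    0    0
    D   0    0    0    2   -2
    E   1    0    1   -3    0

Candidate y = [2, 1, 1, 3, 2]; check y·C column-wise:
  col α: 2·0 + 1·0 + 1·-2 + 3·0 + 2·1 = 0
  col β: 2·0 + 1·4 + 1·-4 + 3·0 + 2·0 = 0
  col γ: 2·0 + 1·-2 + 1·0 + 3·0 + 2·1 = 0
  col δ: 2·0 + 1·0 + 1·0 + 3·2 + 2·-3 = 0
  col ε: 2·3 + 1·0 + 1·0 + 3·-2 + 2·0 = 0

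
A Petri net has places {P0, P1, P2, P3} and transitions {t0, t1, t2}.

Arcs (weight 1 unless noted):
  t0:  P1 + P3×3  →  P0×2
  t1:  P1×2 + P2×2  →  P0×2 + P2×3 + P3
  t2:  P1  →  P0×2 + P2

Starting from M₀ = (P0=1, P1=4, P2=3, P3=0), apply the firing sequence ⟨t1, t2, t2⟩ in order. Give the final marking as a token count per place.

step 1: fire t1:  (P0=1, P1=4, P2=3, P3=0) → (P0=3, P1=2, P2=4, P3=1)
step 2: fire t2:  (P0=3, P1=2, P2=4, P3=1) → (P0=5, P1=1, P2=5, P3=1)
step 3: fire t2:  (P0=5, P1=1, P2=5, P3=1) → (P0=7, P1=0, P2=6, P3=1)

(P0=7, P1=0, P2=6, P3=1)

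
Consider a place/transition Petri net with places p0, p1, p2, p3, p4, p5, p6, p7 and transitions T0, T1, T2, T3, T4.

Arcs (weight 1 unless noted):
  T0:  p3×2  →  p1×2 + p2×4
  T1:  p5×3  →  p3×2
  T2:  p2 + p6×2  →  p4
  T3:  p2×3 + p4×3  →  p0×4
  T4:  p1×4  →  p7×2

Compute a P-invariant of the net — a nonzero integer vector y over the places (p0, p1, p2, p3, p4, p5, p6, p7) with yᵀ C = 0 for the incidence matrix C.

y = (p0:9, p1:0, p2:6, p3:12, p4:6, p5:8, p6:0, p7:0)

Incidence matrix C (rows=places, cols=transitions):
       T0   T1   T2   T3   T4
   p0   0    0    0    4    0
   p1   2    0    0    0   -4
   p2   4    0   -1   -3    0
   p3  -2    2    0    0    0
   p4   0    0    1   -3    0
   p5   0   -3    0    0    0
   p6   0    0   -2    0    0
   p7   0    0    0    0    2

Candidate y = [9, 0, 6, 12, 6, 8, 0, 0]; check y·C column-wise:
  col T0: 9·0 + 0·2 + 6·4 + 12·-2 + 6·0 + 8·0 = 0
  col T1: 9·0 + 6·0 + 12·2 + 6·0 + 8·-3 = 0
  col T2: 9·0 + 6·-1 + 12·0 + 6·1 + 8·0 + 0·-2 = 0
  col T3: 9·4 + 6·-3 + 12·0 + 6·-3 + 8·0 = 0
  col T4: 9·0 + 0·-4 + 6·0 + 12·0 + 6·0 + 8·0 + 0·2 = 0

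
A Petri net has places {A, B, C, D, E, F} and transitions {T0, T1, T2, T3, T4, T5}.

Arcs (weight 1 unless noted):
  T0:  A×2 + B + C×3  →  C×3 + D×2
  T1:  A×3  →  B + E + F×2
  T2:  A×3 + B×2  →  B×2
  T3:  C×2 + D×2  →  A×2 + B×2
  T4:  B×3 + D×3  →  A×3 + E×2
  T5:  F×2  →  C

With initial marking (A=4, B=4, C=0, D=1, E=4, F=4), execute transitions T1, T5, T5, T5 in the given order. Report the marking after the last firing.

step 1: fire T1:  (A=4, B=4, C=0, D=1, E=4, F=4) → (A=1, B=5, C=0, D=1, E=5, F=6)
step 2: fire T5:  (A=1, B=5, C=0, D=1, E=5, F=6) → (A=1, B=5, C=1, D=1, E=5, F=4)
step 3: fire T5:  (A=1, B=5, C=1, D=1, E=5, F=4) → (A=1, B=5, C=2, D=1, E=5, F=2)
step 4: fire T5:  (A=1, B=5, C=2, D=1, E=5, F=2) → (A=1, B=5, C=3, D=1, E=5, F=0)

(A=1, B=5, C=3, D=1, E=5, F=0)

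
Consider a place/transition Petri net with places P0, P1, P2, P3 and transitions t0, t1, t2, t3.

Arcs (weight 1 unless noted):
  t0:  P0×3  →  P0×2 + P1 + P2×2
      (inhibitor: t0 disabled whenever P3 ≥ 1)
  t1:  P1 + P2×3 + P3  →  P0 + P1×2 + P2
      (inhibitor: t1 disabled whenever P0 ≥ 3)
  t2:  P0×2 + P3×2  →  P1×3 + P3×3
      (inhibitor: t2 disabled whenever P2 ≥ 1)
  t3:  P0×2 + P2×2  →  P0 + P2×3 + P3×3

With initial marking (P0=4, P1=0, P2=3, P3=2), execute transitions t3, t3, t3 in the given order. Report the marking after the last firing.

step 1: fire t3:  (P0=4, P1=0, P2=3, P3=2) → (P0=3, P1=0, P2=4, P3=5)
step 2: fire t3:  (P0=3, P1=0, P2=4, P3=5) → (P0=2, P1=0, P2=5, P3=8)
step 3: fire t3:  (P0=2, P1=0, P2=5, P3=8) → (P0=1, P1=0, P2=6, P3=11)

(P0=1, P1=0, P2=6, P3=11)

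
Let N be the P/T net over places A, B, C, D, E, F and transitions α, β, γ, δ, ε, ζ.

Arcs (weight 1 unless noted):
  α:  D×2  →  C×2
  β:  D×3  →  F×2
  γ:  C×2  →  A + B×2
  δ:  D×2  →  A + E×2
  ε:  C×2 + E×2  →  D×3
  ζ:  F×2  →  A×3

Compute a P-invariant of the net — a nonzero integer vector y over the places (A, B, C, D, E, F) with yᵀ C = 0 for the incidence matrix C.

y = (A:2, B:1, C:2, D:2, E:1, F:3)

Incidence matrix C (rows=places, cols=transitions):
        α    β    γ    δ    ε    ζ
    A   0    0    1    1    0    3
    B   0    0    2    0    0    0
    C   2    0   -2    0   -2    0
    D  -2   -3    0   -2    3    0
    E   0    0    0    2   -2    0
    F   0    2    0    0    0   -2

Candidate y = [2, 1, 2, 2, 1, 3]; check y·C column-wise:
  col α: 2·0 + 1·0 + 2·2 + 2·-2 + 1·0 + 3·0 = 0
  col β: 2·0 + 1·0 + 2·0 + 2·-3 + 1·0 + 3·2 = 0
  col γ: 2·1 + 1·2 + 2·-2 + 2·0 + 1·0 + 3·0 = 0
  col δ: 2·1 + 1·0 + 2·0 + 2·-2 + 1·2 + 3·0 = 0
  col ε: 2·0 + 1·0 + 2·-2 + 2·3 + 1·-2 + 3·0 = 0
  col ζ: 2·3 + 1·0 + 2·0 + 2·0 + 1·0 + 3·-2 = 0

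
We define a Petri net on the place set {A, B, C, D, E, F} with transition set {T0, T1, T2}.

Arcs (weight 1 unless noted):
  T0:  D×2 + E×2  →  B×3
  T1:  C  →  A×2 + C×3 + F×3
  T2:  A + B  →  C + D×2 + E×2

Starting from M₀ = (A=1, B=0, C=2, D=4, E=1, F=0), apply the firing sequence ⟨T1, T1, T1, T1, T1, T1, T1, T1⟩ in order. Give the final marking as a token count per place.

(A=17, B=0, C=18, D=4, E=1, F=24)

step 1: fire T1:  (A=1, B=0, C=2, D=4, E=1, F=0) → (A=3, B=0, C=4, D=4, E=1, F=3)
step 2: fire T1:  (A=3, B=0, C=4, D=4, E=1, F=3) → (A=5, B=0, C=6, D=4, E=1, F=6)
step 3: fire T1:  (A=5, B=0, C=6, D=4, E=1, F=6) → (A=7, B=0, C=8, D=4, E=1, F=9)
step 4: fire T1:  (A=7, B=0, C=8, D=4, E=1, F=9) → (A=9, B=0, C=10, D=4, E=1, F=12)
step 5: fire T1:  (A=9, B=0, C=10, D=4, E=1, F=12) → (A=11, B=0, C=12, D=4, E=1, F=15)
step 6: fire T1:  (A=11, B=0, C=12, D=4, E=1, F=15) → (A=13, B=0, C=14, D=4, E=1, F=18)
step 7: fire T1:  (A=13, B=0, C=14, D=4, E=1, F=18) → (A=15, B=0, C=16, D=4, E=1, F=21)
step 8: fire T1:  (A=15, B=0, C=16, D=4, E=1, F=21) → (A=17, B=0, C=18, D=4, E=1, F=24)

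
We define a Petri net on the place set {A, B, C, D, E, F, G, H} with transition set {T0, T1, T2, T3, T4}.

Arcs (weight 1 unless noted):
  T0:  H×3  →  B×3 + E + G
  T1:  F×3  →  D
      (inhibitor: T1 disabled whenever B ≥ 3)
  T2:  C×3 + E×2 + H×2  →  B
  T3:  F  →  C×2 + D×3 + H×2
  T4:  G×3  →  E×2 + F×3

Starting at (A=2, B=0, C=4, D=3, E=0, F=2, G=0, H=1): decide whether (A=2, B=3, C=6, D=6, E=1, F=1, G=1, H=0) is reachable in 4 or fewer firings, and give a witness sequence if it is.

step 1: fire T3:  (A=2, B=0, C=4, D=3, E=0, F=2, G=0, H=1) → (A=2, B=0, C=6, D=6, E=0, F=1, G=0, H=3)
step 2: fire T0:  (A=2, B=0, C=6, D=6, E=0, F=1, G=0, H=3) → (A=2, B=3, C=6, D=6, E=1, F=1, G=1, H=0)

YES — reachable via ⟨T3, T0⟩ (2 firings)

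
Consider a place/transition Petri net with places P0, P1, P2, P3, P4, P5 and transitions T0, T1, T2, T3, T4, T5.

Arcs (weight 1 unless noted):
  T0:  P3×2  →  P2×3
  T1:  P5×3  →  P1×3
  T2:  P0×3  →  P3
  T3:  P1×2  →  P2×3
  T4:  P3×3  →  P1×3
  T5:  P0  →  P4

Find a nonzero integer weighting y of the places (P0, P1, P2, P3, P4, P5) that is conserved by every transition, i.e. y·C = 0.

y = (P0:1, P1:3, P2:2, P3:3, P4:1, P5:3)

Incidence matrix C (rows=places, cols=transitions):
       T0   T1   T2   T3   T4   T5
   P0   0    0   -3    0    0   -1
   P1   0    3    0   -2    3    0
   P2   3    0    0    3    0    0
   P3  -2    0    1    0   -3    0
   P4   0    0    0    0    0    1
   P5   0   -3    0    0    0    0

Candidate y = [1, 3, 2, 3, 1, 3]; check y·C column-wise:
  col T0: 1·0 + 3·0 + 2·3 + 3·-2 + 1·0 + 3·0 = 0
  col T1: 1·0 + 3·3 + 2·0 + 3·0 + 1·0 + 3·-3 = 0
  col T2: 1·-3 + 3·0 + 2·0 + 3·1 + 1·0 + 3·0 = 0
  col T3: 1·0 + 3·-2 + 2·3 + 3·0 + 1·0 + 3·0 = 0
  col T4: 1·0 + 3·3 + 2·0 + 3·-3 + 1·0 + 3·0 = 0
  col T5: 1·-1 + 3·0 + 2·0 + 3·0 + 1·1 + 3·0 = 0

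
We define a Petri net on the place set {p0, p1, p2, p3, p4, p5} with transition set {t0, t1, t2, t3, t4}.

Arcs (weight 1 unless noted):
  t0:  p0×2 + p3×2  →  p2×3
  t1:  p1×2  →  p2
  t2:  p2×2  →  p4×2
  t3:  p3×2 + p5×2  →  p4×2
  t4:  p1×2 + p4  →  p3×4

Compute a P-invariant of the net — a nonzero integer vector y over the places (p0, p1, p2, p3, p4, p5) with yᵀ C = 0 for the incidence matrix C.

Incidence matrix C (rows=places, cols=transitions):
       t0   t1   t2   t3   t4
   p0  -2    0    0    0    0
   p1   0   -2    0    0   -2
   p2   3    1   -2    0    0
   p3  -2    0    0   -2    4
   p4   0    0    2    2   -1
   p5   0    0    0   -2    0

Candidate y = [2, 1, 2, 1, 2, 1]; check y·C column-wise:
  col t0: 2·-2 + 1·0 + 2·3 + 1·-2 + 2·0 + 1·0 = 0
  col t1: 2·0 + 1·-2 + 2·1 + 1·0 + 2·0 + 1·0 = 0
  col t2: 2·0 + 1·0 + 2·-2 + 1·0 + 2·2 + 1·0 = 0
  col t3: 2·0 + 1·0 + 2·0 + 1·-2 + 2·2 + 1·-2 = 0
  col t4: 2·0 + 1·-2 + 2·0 + 1·4 + 2·-1 + 1·0 = 0

y = (p0:2, p1:1, p2:2, p3:1, p4:2, p5:1)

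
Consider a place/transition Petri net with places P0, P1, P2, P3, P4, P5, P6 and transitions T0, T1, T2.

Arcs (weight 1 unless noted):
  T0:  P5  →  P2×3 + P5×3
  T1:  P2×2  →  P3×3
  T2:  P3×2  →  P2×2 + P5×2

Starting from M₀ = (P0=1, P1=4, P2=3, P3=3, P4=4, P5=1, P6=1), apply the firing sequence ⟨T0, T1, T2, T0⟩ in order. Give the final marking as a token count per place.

(P0=1, P1=4, P2=9, P3=4, P4=4, P5=7, P6=1)

step 1: fire T0:  (P0=1, P1=4, P2=3, P3=3, P4=4, P5=1, P6=1) → (P0=1, P1=4, P2=6, P3=3, P4=4, P5=3, P6=1)
step 2: fire T1:  (P0=1, P1=4, P2=6, P3=3, P4=4, P5=3, P6=1) → (P0=1, P1=4, P2=4, P3=6, P4=4, P5=3, P6=1)
step 3: fire T2:  (P0=1, P1=4, P2=4, P3=6, P4=4, P5=3, P6=1) → (P0=1, P1=4, P2=6, P3=4, P4=4, P5=5, P6=1)
step 4: fire T0:  (P0=1, P1=4, P2=6, P3=4, P4=4, P5=5, P6=1) → (P0=1, P1=4, P2=9, P3=4, P4=4, P5=7, P6=1)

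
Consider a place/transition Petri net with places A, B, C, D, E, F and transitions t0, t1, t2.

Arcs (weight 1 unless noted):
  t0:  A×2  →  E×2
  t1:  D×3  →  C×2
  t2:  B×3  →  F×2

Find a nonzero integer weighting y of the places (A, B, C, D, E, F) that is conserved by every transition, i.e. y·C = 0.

Incidence matrix C (rows=places, cols=transitions):
       t0   t1   t2
    A  -2    0    0
    B   0    0   -3
    C   0    2    0
    D   0   -3    0
    E   2    0    0
    F   0    0    2

Candidate y = [0, 0, 3, 2, 0, 0]; check y·C column-wise:
  col t0: 0·-2 + 3·0 + 2·0 + 0·2 = 0
  col t1: 3·2 + 2·-3 = 0
  col t2: 0·-3 + 3·0 + 2·0 + 0·2 = 0

y = (A:0, B:0, C:3, D:2, E:0, F:0)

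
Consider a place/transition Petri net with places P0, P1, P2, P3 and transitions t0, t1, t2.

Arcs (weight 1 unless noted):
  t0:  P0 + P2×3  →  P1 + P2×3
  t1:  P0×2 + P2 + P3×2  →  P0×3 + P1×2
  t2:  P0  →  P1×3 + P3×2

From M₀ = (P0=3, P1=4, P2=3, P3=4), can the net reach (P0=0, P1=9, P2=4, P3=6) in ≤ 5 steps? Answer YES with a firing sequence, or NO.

NO — not reachable within 5 firings

depth 0: 1 marking
depth 1: 4 markings reached so far
depth 2: 10 markings reached so far
depth 3: 18 markings reached so far
depth 4: 23 markings reached so far
depth 5: 29 markings reached so far
target is not among the 29 markings reachable within 5 steps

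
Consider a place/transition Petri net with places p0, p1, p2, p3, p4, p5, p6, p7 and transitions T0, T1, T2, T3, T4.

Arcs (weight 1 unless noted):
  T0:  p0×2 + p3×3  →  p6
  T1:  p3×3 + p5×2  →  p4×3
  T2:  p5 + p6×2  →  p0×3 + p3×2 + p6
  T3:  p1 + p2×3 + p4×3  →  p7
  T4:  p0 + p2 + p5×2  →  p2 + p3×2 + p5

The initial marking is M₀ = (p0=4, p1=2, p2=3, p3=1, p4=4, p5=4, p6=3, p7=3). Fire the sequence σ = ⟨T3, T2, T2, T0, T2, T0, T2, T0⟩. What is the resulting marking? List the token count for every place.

(p0=10, p1=1, p2=0, p3=0, p4=1, p5=0, p6=2, p7=4)

step 1: fire T3:  (p0=4, p1=2, p2=3, p3=1, p4=4, p5=4, p6=3, p7=3) → (p0=4, p1=1, p2=0, p3=1, p4=1, p5=4, p6=3, p7=4)
step 2: fire T2:  (p0=4, p1=1, p2=0, p3=1, p4=1, p5=4, p6=3, p7=4) → (p0=7, p1=1, p2=0, p3=3, p4=1, p5=3, p6=2, p7=4)
step 3: fire T2:  (p0=7, p1=1, p2=0, p3=3, p4=1, p5=3, p6=2, p7=4) → (p0=10, p1=1, p2=0, p3=5, p4=1, p5=2, p6=1, p7=4)
step 4: fire T0:  (p0=10, p1=1, p2=0, p3=5, p4=1, p5=2, p6=1, p7=4) → (p0=8, p1=1, p2=0, p3=2, p4=1, p5=2, p6=2, p7=4)
step 5: fire T2:  (p0=8, p1=1, p2=0, p3=2, p4=1, p5=2, p6=2, p7=4) → (p0=11, p1=1, p2=0, p3=4, p4=1, p5=1, p6=1, p7=4)
step 6: fire T0:  (p0=11, p1=1, p2=0, p3=4, p4=1, p5=1, p6=1, p7=4) → (p0=9, p1=1, p2=0, p3=1, p4=1, p5=1, p6=2, p7=4)
step 7: fire T2:  (p0=9, p1=1, p2=0, p3=1, p4=1, p5=1, p6=2, p7=4) → (p0=12, p1=1, p2=0, p3=3, p4=1, p5=0, p6=1, p7=4)
step 8: fire T0:  (p0=12, p1=1, p2=0, p3=3, p4=1, p5=0, p6=1, p7=4) → (p0=10, p1=1, p2=0, p3=0, p4=1, p5=0, p6=2, p7=4)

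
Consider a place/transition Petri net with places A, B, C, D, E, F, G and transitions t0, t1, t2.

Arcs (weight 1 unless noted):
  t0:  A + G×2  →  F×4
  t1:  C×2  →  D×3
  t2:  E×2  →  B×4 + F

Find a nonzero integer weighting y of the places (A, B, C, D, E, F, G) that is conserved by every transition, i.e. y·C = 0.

Incidence matrix C (rows=places, cols=transitions):
       t0   t1   t2
    A  -1    0    0
    B   0    0    4
    C   0   -2    0
    D   0    3    0
    E   0    0   -2
    F   4    0    1
    G  -2    0    0

Candidate y = [0, 0, 3, 2, 0, 0, 0]; check y·C column-wise:
  col t0: 0·-1 + 3·0 + 2·0 + 0·4 + 0·-2 = 0
  col t1: 3·-2 + 2·3 = 0
  col t2: 0·4 + 3·0 + 2·0 + 0·-2 + 0·1 = 0

y = (A:0, B:0, C:3, D:2, E:0, F:0, G:0)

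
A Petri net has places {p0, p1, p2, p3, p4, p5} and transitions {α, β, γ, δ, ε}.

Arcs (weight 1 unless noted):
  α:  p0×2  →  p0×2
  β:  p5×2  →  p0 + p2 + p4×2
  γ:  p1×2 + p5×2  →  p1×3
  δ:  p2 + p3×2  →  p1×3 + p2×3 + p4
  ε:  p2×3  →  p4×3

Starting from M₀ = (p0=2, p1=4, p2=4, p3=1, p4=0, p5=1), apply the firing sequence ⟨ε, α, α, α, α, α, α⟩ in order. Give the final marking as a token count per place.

(p0=2, p1=4, p2=1, p3=1, p4=3, p5=1)

step 1: fire ε:  (p0=2, p1=4, p2=4, p3=1, p4=0, p5=1) → (p0=2, p1=4, p2=1, p3=1, p4=3, p5=1)
step 2: fire α:  (p0=2, p1=4, p2=1, p3=1, p4=3, p5=1) → (p0=2, p1=4, p2=1, p3=1, p4=3, p5=1)
step 3: fire α:  (p0=2, p1=4, p2=1, p3=1, p4=3, p5=1) → (p0=2, p1=4, p2=1, p3=1, p4=3, p5=1)
step 4: fire α:  (p0=2, p1=4, p2=1, p3=1, p4=3, p5=1) → (p0=2, p1=4, p2=1, p3=1, p4=3, p5=1)
step 5: fire α:  (p0=2, p1=4, p2=1, p3=1, p4=3, p5=1) → (p0=2, p1=4, p2=1, p3=1, p4=3, p5=1)
step 6: fire α:  (p0=2, p1=4, p2=1, p3=1, p4=3, p5=1) → (p0=2, p1=4, p2=1, p3=1, p4=3, p5=1)
step 7: fire α:  (p0=2, p1=4, p2=1, p3=1, p4=3, p5=1) → (p0=2, p1=4, p2=1, p3=1, p4=3, p5=1)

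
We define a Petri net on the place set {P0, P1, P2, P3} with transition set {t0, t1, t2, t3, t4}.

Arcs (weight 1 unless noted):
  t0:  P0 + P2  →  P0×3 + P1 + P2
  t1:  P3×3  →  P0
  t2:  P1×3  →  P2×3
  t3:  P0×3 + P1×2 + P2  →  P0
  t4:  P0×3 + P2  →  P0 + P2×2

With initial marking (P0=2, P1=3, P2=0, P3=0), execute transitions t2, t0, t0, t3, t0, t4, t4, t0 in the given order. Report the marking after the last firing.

step 1: fire t2:  (P0=2, P1=3, P2=0, P3=0) → (P0=2, P1=0, P2=3, P3=0)
step 2: fire t0:  (P0=2, P1=0, P2=3, P3=0) → (P0=4, P1=1, P2=3, P3=0)
step 3: fire t0:  (P0=4, P1=1, P2=3, P3=0) → (P0=6, P1=2, P2=3, P3=0)
step 4: fire t3:  (P0=6, P1=2, P2=3, P3=0) → (P0=4, P1=0, P2=2, P3=0)
step 5: fire t0:  (P0=4, P1=0, P2=2, P3=0) → (P0=6, P1=1, P2=2, P3=0)
step 6: fire t4:  (P0=6, P1=1, P2=2, P3=0) → (P0=4, P1=1, P2=3, P3=0)
step 7: fire t4:  (P0=4, P1=1, P2=3, P3=0) → (P0=2, P1=1, P2=4, P3=0)
step 8: fire t0:  (P0=2, P1=1, P2=4, P3=0) → (P0=4, P1=2, P2=4, P3=0)

(P0=4, P1=2, P2=4, P3=0)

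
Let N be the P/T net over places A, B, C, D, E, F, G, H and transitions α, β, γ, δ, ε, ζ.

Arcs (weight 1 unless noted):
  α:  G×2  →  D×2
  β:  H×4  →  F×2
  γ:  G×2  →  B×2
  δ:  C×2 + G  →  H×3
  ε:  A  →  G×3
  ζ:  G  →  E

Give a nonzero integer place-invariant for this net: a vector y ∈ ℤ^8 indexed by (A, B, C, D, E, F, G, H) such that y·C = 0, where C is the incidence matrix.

y = (A:6, B:2, C:-1, D:2, E:2, F:0, G:2, H:0)

Incidence matrix C (rows=places, cols=transitions):
        α    β    γ    δ    ε    ζ
    A   0    0    0    0   -1    0
    B   0    0    2    0    0    0
    C   0    0    0   -2    0    0
    D   2    0    0    0    0    0
    E   0    0    0    0    0    1
    F   0    2    0    0    0    0
    G  -2    0   -2   -1    3   -1
    H   0   -4    0    3    0    0

Candidate y = [6, 2, -1, 2, 2, 0, 2, 0]; check y·C column-wise:
  col α: 6·0 + 2·0 + -1·0 + 2·2 + 2·0 + 2·-2 = 0
  col β: 6·0 + 2·0 + -1·0 + 2·0 + 2·0 + 0·2 + 2·0 + 0·-4 = 0
  col γ: 6·0 + 2·2 + -1·0 + 2·0 + 2·0 + 2·-2 = 0
  col δ: 6·0 + 2·0 + -1·-2 + 2·0 + 2·0 + 2·-1 + 0·3 = 0
  col ε: 6·-1 + 2·0 + -1·0 + 2·0 + 2·0 + 2·3 = 0
  col ζ: 6·0 + 2·0 + -1·0 + 2·0 + 2·1 + 2·-1 = 0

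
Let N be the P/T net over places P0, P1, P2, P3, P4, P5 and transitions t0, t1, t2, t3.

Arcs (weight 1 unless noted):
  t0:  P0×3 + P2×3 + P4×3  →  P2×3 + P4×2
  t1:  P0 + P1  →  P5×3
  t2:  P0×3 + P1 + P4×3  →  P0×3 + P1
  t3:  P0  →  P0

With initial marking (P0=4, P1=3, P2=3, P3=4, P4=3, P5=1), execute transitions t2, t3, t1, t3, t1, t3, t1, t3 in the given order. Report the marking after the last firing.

step 1: fire t2:  (P0=4, P1=3, P2=3, P3=4, P4=3, P5=1) → (P0=4, P1=3, P2=3, P3=4, P4=0, P5=1)
step 2: fire t3:  (P0=4, P1=3, P2=3, P3=4, P4=0, P5=1) → (P0=4, P1=3, P2=3, P3=4, P4=0, P5=1)
step 3: fire t1:  (P0=4, P1=3, P2=3, P3=4, P4=0, P5=1) → (P0=3, P1=2, P2=3, P3=4, P4=0, P5=4)
step 4: fire t3:  (P0=3, P1=2, P2=3, P3=4, P4=0, P5=4) → (P0=3, P1=2, P2=3, P3=4, P4=0, P5=4)
step 5: fire t1:  (P0=3, P1=2, P2=3, P3=4, P4=0, P5=4) → (P0=2, P1=1, P2=3, P3=4, P4=0, P5=7)
step 6: fire t3:  (P0=2, P1=1, P2=3, P3=4, P4=0, P5=7) → (P0=2, P1=1, P2=3, P3=4, P4=0, P5=7)
step 7: fire t1:  (P0=2, P1=1, P2=3, P3=4, P4=0, P5=7) → (P0=1, P1=0, P2=3, P3=4, P4=0, P5=10)
step 8: fire t3:  (P0=1, P1=0, P2=3, P3=4, P4=0, P5=10) → (P0=1, P1=0, P2=3, P3=4, P4=0, P5=10)

(P0=1, P1=0, P2=3, P3=4, P4=0, P5=10)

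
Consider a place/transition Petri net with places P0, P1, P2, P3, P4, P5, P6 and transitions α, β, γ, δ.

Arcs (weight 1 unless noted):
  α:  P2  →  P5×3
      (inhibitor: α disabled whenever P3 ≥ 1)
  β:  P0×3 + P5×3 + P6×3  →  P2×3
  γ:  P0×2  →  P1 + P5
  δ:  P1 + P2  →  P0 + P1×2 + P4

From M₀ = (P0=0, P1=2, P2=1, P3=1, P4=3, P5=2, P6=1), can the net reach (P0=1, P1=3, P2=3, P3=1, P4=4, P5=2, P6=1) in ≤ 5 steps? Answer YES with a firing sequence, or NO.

depth 0: 1 marking
depth 1: 2 markings reached so far
depth 2: 2 markings reached so far
(frontier empty at depth 2; search complete)
target is not among the 2 markings reachable within 5 steps

NO — not reachable within 5 firings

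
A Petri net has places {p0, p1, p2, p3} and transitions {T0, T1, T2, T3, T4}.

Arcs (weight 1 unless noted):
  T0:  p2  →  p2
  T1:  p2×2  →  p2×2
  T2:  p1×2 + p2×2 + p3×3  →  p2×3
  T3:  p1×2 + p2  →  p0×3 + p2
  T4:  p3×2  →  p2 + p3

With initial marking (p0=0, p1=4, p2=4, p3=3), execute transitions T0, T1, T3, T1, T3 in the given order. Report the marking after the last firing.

(p0=6, p1=0, p2=4, p3=3)

step 1: fire T0:  (p0=0, p1=4, p2=4, p3=3) → (p0=0, p1=4, p2=4, p3=3)
step 2: fire T1:  (p0=0, p1=4, p2=4, p3=3) → (p0=0, p1=4, p2=4, p3=3)
step 3: fire T3:  (p0=0, p1=4, p2=4, p3=3) → (p0=3, p1=2, p2=4, p3=3)
step 4: fire T1:  (p0=3, p1=2, p2=4, p3=3) → (p0=3, p1=2, p2=4, p3=3)
step 5: fire T3:  (p0=3, p1=2, p2=4, p3=3) → (p0=6, p1=0, p2=4, p3=3)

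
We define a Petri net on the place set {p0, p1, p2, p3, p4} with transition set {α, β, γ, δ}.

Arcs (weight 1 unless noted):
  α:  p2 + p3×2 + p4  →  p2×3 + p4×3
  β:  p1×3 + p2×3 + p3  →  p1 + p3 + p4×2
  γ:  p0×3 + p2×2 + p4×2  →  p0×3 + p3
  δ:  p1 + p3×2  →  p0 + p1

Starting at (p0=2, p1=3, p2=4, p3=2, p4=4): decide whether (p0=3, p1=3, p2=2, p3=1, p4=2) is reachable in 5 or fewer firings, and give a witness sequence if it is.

YES — reachable via ⟨δ, γ⟩ (2 firings)

step 1: fire δ:  (p0=2, p1=3, p2=4, p3=2, p4=4) → (p0=3, p1=3, p2=4, p3=0, p4=4)
step 2: fire γ:  (p0=3, p1=3, p2=4, p3=0, p4=4) → (p0=3, p1=3, p2=2, p3=1, p4=2)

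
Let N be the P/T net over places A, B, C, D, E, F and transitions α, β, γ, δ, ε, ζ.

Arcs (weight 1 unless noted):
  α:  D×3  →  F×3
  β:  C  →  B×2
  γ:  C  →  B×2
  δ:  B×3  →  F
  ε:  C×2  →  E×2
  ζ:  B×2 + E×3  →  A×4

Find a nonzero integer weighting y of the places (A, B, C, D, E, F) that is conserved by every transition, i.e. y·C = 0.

Incidence matrix C (rows=places, cols=transitions):
        α    β    γ    δ    ε    ζ
    A   0    0    0    0    0    4
    B   0    2    2   -3    0   -2
    C   0   -1   -1    0   -2    0
    D  -3    0    0    0    0    0
    E   0    0    0    0    2   -3
    F   3    0    0    1    0    0

Candidate y = [2, 1, 2, 3, 2, 3]; check y·C column-wise:
  col α: 2·0 + 1·0 + 2·0 + 3·-3 + 2·0 + 3·3 = 0
  col β: 2·0 + 1·2 + 2·-1 + 3·0 + 2·0 + 3·0 = 0
  col γ: 2·0 + 1·2 + 2·-1 + 3·0 + 2·0 + 3·0 = 0
  col δ: 2·0 + 1·-3 + 2·0 + 3·0 + 2·0 + 3·1 = 0
  col ε: 2·0 + 1·0 + 2·-2 + 3·0 + 2·2 + 3·0 = 0
  col ζ: 2·4 + 1·-2 + 2·0 + 3·0 + 2·-3 + 3·0 = 0

y = (A:2, B:1, C:2, D:3, E:2, F:3)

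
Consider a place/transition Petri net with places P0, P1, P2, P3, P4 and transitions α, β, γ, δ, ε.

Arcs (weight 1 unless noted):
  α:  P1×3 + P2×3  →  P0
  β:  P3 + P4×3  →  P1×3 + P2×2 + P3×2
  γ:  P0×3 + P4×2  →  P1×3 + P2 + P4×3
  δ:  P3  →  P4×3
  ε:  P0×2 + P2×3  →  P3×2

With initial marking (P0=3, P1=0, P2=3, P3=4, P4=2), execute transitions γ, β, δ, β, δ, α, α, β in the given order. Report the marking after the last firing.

(P0=2, P1=6, P2=4, P3=5, P4=0)

step 1: fire γ:  (P0=3, P1=0, P2=3, P3=4, P4=2) → (P0=0, P1=3, P2=4, P3=4, P4=3)
step 2: fire β:  (P0=0, P1=3, P2=4, P3=4, P4=3) → (P0=0, P1=6, P2=6, P3=5, P4=0)
step 3: fire δ:  (P0=0, P1=6, P2=6, P3=5, P4=0) → (P0=0, P1=6, P2=6, P3=4, P4=3)
step 4: fire β:  (P0=0, P1=6, P2=6, P3=4, P4=3) → (P0=0, P1=9, P2=8, P3=5, P4=0)
step 5: fire δ:  (P0=0, P1=9, P2=8, P3=5, P4=0) → (P0=0, P1=9, P2=8, P3=4, P4=3)
step 6: fire α:  (P0=0, P1=9, P2=8, P3=4, P4=3) → (P0=1, P1=6, P2=5, P3=4, P4=3)
step 7: fire α:  (P0=1, P1=6, P2=5, P3=4, P4=3) → (P0=2, P1=3, P2=2, P3=4, P4=3)
step 8: fire β:  (P0=2, P1=3, P2=2, P3=4, P4=3) → (P0=2, P1=6, P2=4, P3=5, P4=0)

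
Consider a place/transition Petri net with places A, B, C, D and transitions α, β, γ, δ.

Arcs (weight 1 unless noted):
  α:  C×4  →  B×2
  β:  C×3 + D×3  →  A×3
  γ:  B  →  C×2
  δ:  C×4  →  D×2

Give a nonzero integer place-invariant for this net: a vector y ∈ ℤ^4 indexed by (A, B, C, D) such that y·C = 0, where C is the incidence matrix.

Incidence matrix C (rows=places, cols=transitions):
        α    β    γ    δ
    A   0    3    0    0
    B   2    0   -1    0
    C  -4   -3    2   -4
    D   0   -3    0    2

Candidate y = [3, 2, 1, 2]; check y·C column-wise:
  col α: 3·0 + 2·2 + 1·-4 + 2·0 = 0
  col β: 3·3 + 2·0 + 1·-3 + 2·-3 = 0
  col γ: 3·0 + 2·-1 + 1·2 + 2·0 = 0
  col δ: 3·0 + 2·0 + 1·-4 + 2·2 = 0

y = (A:3, B:2, C:1, D:2)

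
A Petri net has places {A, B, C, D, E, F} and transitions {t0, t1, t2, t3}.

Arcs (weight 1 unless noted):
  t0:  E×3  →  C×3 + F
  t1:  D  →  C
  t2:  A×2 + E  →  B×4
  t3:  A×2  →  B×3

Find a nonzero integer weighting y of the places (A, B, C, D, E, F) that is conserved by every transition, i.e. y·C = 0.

Incidence matrix C (rows=places, cols=transitions):
       t0   t1   t2   t3
    A   0    0   -2   -2
    B   0    0    4    3
    C   3    1    0    0
    D   0   -1    0    0
    E  -3    0   -1    0
    F   1    0    0    0

Candidate y = [3, 2, 2, 2, 2, 0]; check y·C column-wise:
  col t0: 3·0 + 2·0 + 2·3 + 2·0 + 2·-3 + 0·1 = 0
  col t1: 3·0 + 2·0 + 2·1 + 2·-1 + 2·0 = 0
  col t2: 3·-2 + 2·4 + 2·0 + 2·0 + 2·-1 = 0
  col t3: 3·-2 + 2·3 + 2·0 + 2·0 + 2·0 = 0

y = (A:3, B:2, C:2, D:2, E:2, F:0)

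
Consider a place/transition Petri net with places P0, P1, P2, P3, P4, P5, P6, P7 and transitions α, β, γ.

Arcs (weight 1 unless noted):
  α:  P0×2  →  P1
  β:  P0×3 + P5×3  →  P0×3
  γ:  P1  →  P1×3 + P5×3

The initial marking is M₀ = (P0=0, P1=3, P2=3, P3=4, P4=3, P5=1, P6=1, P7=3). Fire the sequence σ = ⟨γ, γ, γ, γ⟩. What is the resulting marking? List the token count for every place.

step 1: fire γ:  (P0=0, P1=3, P2=3, P3=4, P4=3, P5=1, P6=1, P7=3) → (P0=0, P1=5, P2=3, P3=4, P4=3, P5=4, P6=1, P7=3)
step 2: fire γ:  (P0=0, P1=5, P2=3, P3=4, P4=3, P5=4, P6=1, P7=3) → (P0=0, P1=7, P2=3, P3=4, P4=3, P5=7, P6=1, P7=3)
step 3: fire γ:  (P0=0, P1=7, P2=3, P3=4, P4=3, P5=7, P6=1, P7=3) → (P0=0, P1=9, P2=3, P3=4, P4=3, P5=10, P6=1, P7=3)
step 4: fire γ:  (P0=0, P1=9, P2=3, P3=4, P4=3, P5=10, P6=1, P7=3) → (P0=0, P1=11, P2=3, P3=4, P4=3, P5=13, P6=1, P7=3)

(P0=0, P1=11, P2=3, P3=4, P4=3, P5=13, P6=1, P7=3)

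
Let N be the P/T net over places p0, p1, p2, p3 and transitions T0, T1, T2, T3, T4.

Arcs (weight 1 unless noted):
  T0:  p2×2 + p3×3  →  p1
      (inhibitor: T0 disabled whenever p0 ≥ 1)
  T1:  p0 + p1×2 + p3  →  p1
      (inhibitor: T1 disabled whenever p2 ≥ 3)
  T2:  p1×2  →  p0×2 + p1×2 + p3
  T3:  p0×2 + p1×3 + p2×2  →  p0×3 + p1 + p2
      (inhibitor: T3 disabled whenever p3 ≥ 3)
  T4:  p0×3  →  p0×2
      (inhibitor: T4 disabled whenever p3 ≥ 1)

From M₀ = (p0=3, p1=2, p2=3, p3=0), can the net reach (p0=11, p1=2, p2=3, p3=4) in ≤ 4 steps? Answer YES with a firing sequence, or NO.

YES — reachable via ⟨T2, T2, T2, T2⟩ (4 firings)

step 1: fire T2:  (p0=3, p1=2, p2=3, p3=0) → (p0=5, p1=2, p2=3, p3=1)
step 2: fire T2:  (p0=5, p1=2, p2=3, p3=1) → (p0=7, p1=2, p2=3, p3=2)
step 3: fire T2:  (p0=7, p1=2, p2=3, p3=2) → (p0=9, p1=2, p2=3, p3=3)
step 4: fire T2:  (p0=9, p1=2, p2=3, p3=3) → (p0=11, p1=2, p2=3, p3=4)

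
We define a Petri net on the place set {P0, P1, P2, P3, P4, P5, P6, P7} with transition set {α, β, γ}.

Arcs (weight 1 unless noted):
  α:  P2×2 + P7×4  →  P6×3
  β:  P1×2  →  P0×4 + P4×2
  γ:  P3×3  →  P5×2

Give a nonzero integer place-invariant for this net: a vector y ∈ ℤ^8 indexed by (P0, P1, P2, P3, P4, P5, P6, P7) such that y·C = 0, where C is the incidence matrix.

Incidence matrix C (rows=places, cols=transitions):
        α    β    γ
   P0   0    4    0
   P1   0   -2    0
   P2  -2    0    0
   P3   0    0   -3
   P4   0    2    0
   P5   0    0    2
   P6   3    0    0
   P7  -4    0    0

Candidate y = [1, 2, 0, 0, 0, 0, 0, 0]; check y·C column-wise:
  col α: 1·0 + 2·0 + 0·-2 + 0·3 + 0·-4 = 0
  col β: 1·4 + 2·-2 + 0·2 = 0
  col γ: 1·0 + 2·0 + 0·-3 + 0·2 = 0

y = (P0:1, P1:2, P2:0, P3:0, P4:0, P5:0, P6:0, P7:0)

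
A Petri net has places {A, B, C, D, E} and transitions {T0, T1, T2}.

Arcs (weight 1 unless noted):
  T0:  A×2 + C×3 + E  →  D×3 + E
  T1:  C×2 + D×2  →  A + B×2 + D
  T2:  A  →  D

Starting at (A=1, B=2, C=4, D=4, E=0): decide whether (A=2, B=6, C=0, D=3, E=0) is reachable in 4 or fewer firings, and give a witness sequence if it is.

YES — reachable via ⟨T1, T1, T2⟩ (3 firings)

step 1: fire T1:  (A=1, B=2, C=4, D=4, E=0) → (A=2, B=4, C=2, D=3, E=0)
step 2: fire T1:  (A=2, B=4, C=2, D=3, E=0) → (A=3, B=6, C=0, D=2, E=0)
step 3: fire T2:  (A=3, B=6, C=0, D=2, E=0) → (A=2, B=6, C=0, D=3, E=0)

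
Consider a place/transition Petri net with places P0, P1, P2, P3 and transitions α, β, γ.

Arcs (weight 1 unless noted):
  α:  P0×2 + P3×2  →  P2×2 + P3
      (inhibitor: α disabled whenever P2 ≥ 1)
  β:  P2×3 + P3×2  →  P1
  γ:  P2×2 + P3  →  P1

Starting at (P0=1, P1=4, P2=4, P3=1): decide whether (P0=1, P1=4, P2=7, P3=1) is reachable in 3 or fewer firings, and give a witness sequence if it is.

NO — not reachable within 3 firings

depth 0: 1 marking
depth 1: 2 markings reached so far
depth 2: 2 markings reached so far
(frontier empty at depth 2; search complete)
target is not among the 2 markings reachable within 3 steps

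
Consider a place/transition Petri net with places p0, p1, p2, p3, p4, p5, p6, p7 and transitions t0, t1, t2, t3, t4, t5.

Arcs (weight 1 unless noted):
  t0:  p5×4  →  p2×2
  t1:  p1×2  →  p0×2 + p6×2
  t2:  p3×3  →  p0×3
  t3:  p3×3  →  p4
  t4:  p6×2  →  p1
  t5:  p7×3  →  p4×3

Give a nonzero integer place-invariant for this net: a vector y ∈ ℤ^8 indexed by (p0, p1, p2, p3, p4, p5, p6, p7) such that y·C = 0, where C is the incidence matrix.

y = (p0:0, p1:0, p2:2, p3:0, p4:0, p5:1, p6:0, p7:0)

Incidence matrix C (rows=places, cols=transitions):
       t0   t1   t2   t3   t4   t5
   p0   0    2    3    0    0    0
   p1   0   -2    0    0    1    0
   p2   2    0    0    0    0    0
   p3   0    0   -3   -3    0    0
   p4   0    0    0    1    0    3
   p5  -4    0    0    0    0    0
   p6   0    2    0    0   -2    0
   p7   0    0    0    0    0   -3

Candidate y = [0, 0, 2, 0, 0, 1, 0, 0]; check y·C column-wise:
  col t0: 2·2 + 1·-4 = 0
  col t1: 0·2 + 0·-2 + 2·0 + 1·0 + 0·2 = 0
  col t2: 0·3 + 2·0 + 0·-3 + 1·0 = 0
  col t3: 2·0 + 0·-3 + 0·1 + 1·0 = 0
  col t4: 0·1 + 2·0 + 1·0 + 0·-2 = 0
  col t5: 2·0 + 0·3 + 1·0 + 0·-3 = 0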